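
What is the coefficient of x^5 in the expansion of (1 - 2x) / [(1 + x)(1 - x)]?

-2

Partial fractions give a closed form: a_n = (3/2)·(-1)^n + (-1/2)·1^n.
At n = 5: a_5 = -2.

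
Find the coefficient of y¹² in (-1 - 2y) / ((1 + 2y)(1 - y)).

Partial fractions give a closed form: a_n = (-1)·1^n.
At n = 12: a_12 = -1.

-1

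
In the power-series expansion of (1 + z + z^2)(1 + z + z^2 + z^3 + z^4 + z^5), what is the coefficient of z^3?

(1 + z + z^2) has coefficients 1,1,1 for degrees 0…2.
(1 + z + z^2 + z^3 + z^4 + z^5) has coefficients 1,1,1,1 for degrees 0…3.
[z^3] = 1·1 + 1·1 + 1·1 = 3.

3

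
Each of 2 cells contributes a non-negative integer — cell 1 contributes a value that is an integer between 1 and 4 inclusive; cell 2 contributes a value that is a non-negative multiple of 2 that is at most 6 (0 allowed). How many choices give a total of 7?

2

The generating function for the choices is (t + t² + t³ + t⁴)·(1 + t² + t⁴ + t⁶); the count is [t⁷].
(t + t² + t³ + t⁴) has coefficients 0,1,1,1,1 for degrees 0…4.
(1 + t² + t⁴ + t⁶) has coefficients 1,0,1,0,1,0,1,0 for degrees 0…7.
[t⁷] = 1·1 + 1·0 + 1·1 + 1·0 = 2.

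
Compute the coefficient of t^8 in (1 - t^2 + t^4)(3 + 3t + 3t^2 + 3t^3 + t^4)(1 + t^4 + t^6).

2

(1 - t^2 + t^4) has coefficients 1,0,-1,0,1 for degrees 0…4.
(3 + 3t + 3t^2 + 3t^3 + t^4) has coefficients 3,3,3,3,1,0,0,0,0 for degrees 0…8.
Finally multiplying by (1 + t^4 + t^6), the product of all factors after the first has coefficients 3,3,3,3,4,3,6,6,4 for degrees 0…8.
[t^8] = 1·4 − 1·6 + 1·4 = 2.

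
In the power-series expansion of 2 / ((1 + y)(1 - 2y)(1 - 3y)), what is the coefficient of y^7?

9500

The denominator gives the recurrence a_n = 4a_(n−1) − a_(n−2) − 6a_(n−3) for n ≥ 3; the numerator fixes a_0 = 2, a_1 = 8, a_2 = 30.
Iterating: 2, 8, 30, 100, 322, 1008, 3110, 9500, so a_7 = 9500.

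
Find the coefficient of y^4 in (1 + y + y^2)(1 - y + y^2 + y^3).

(1 + y + y^2) has coefficients 1,1,1 for degrees 0…2.
(1 - y + y^2 + y^3) has coefficients 1,-1,1,1,0 for degrees 0…4.
[y^4] = 1·0 + 1·1 + 1·1 = 2.

2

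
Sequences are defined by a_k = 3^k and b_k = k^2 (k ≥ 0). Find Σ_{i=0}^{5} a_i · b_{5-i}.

343

This is [x^5] in the product of the two ordinary generating functions.
Σ = 1·25 + 3·16 + 9·9 + 27·4 + 81·1 + 243·0 = 343.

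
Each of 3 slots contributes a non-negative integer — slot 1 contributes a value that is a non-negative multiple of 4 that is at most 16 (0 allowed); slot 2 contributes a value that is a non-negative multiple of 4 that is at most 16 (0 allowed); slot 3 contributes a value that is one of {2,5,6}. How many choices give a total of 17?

The generating function for the choices is (1 + t^4 + t^8 + t^12 + t^16)·(1 + t^4 + t^8 + t^12 + t^16)·(t^2 + t^5 + t^6); the count is [t^17].
(1 + t^4 + t^8 + t^12 + t^16) has coefficients 1,0,0,0,1,0,0,0,1,0,0,0,1,0,0,0,1 for degrees 0…16.
(1 + t^4 + t^8 + t^12 + t^16) has coefficients 1,0,0,0,1,0,0,0,1,0,0,0,1,0,0,0,1,0 for degrees 0…17.
Finally multiplying by (t^2 + t^5 + t^6), the product of all factors after the first has coefficients 0,0,1,0,0,1,2,0,0,1,2,0,0,1,2,0,0,1 for degrees 0…17.
[t^17] = 1·1 + 1·1 + 1·1 + 1·1 + 1·0 = 4.

4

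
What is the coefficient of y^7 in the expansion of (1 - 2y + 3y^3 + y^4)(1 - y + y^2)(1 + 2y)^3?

14

(1 - 2y + 3y^3 + y^4) has coefficients 1,-2,0,3,1 for degrees 0…4.
(1 - y + y^2) has coefficients 1,-1,1,0,0,0,0,0 for degrees 0…7.
Finally multiplying by (1 + 2y)^3, the product of all factors after the first has coefficients 1,5,7,2,4,8,0,0 for degrees 0…7.
[y^7] = 1·0 − 2·0 + 3·4 + 1·2 = 14.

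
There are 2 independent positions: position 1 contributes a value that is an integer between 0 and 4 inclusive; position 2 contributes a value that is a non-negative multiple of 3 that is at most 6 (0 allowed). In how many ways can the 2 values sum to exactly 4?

2

The generating function for the choices is (1 + x + x² + x³ + x⁴)·(1 + x³ + x⁶); the count is [x⁴].
(1 + x + x² + x³ + x⁴) has coefficients 1,1,1,1,1 for degrees 0…4.
(1 + x³ + x⁶) has coefficients 1,0,0,1,0 for degrees 0…4.
[x⁴] = 1·0 + 1·1 + 1·0 + 1·0 + 1·1 = 2.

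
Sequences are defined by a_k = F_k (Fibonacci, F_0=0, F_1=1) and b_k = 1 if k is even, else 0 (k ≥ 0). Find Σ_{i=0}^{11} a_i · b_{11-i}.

Write out a_i and b_{11-i} for i = 0,…,11 and sum the products.
Σ = 0·0 + 1·1 + 1·0 + 2·1 + 3·0 + 5·1 + 8·0 + 13·1 + 21·0 + 34·1 + 55·0 + 89·1 = 144.

144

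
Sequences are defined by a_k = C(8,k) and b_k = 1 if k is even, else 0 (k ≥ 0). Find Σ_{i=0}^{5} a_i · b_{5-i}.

Write out a_i and b_{5-i} for i = 0,…,5 and sum the products.
Σ = 1·0 + 8·1 + 28·0 + 56·1 + 70·0 + 56·1 = 120.

120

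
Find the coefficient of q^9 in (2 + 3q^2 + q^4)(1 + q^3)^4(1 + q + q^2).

30

(2 + 3q^2 + q^4) has coefficients 2,0,3,0,1 for degrees 0…4.
(1 + q^3)^4 has coefficients 1,0,0,4,0,0,6,0,0,4 for degrees 0…9.
Finally multiplying by (1 + q + q^2), the product of all factors after the first has coefficients 1,1,1,4,4,4,6,6,6,4 for degrees 0…9.
[q^9] = 2·4 + 3·6 + 1·4 = 30.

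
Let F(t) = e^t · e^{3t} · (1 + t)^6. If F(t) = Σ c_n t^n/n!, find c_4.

The EGF product rule gives c_4 = Σ_{k_1+k_2+k_3=4} C(4; k_1,k_2,k_3) · ∏ g_i(k_i), where e^t gives (1)^k; e^{3t} gives (3)^k; (1+t)^6 gives the falling factorial (6)_k.
g_1(k) for k = 0…4: 1, 1, 1, 1, 1.
g_2(k) for k = 0…4: 1, 3, 9, 27, 81.
g_3(k) for k = 0…4: 1, 6, 30, 120, 360.
First combine the last two factors: h(k) = Σ_j C(k,j)·g_2(j)·g_3(k−j) for k = 0…4: 1, 9, 75, 579, 4149.
c_4 = Σ_k C(4,k)·g_1(k)·h(4−k) = 1·1·4149 + 4·1·579 + 6·1·75 + 4·1·9 + 1·1·1 = 4149 + 2316 + 450 + 36 + 1 = 6952.

6952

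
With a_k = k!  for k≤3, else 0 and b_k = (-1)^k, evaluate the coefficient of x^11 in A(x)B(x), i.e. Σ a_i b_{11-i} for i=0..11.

4

This is [x^11] in the product of the two ordinary generating functions.
Σ = 1·(-1) + 1·1 + 2·(-1) + 6·1 + 0·(-1) + 0·1 + 0·(-1) + 0·1 + 0·(-1) + 0·1 + 0·(-1) + 0·1 = 4.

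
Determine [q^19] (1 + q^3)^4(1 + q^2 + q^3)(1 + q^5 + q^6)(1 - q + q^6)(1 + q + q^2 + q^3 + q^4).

42

(1 + q^3)^4 has coefficients 1,0,0,4,0,0,6,0,0,4,0,0,1 for degrees 0…12.
(1 + q^2 + q^3) has coefficients 1,0,1,1,0,0,0,0,0,0,0,0,0,0,0,0,0,0,0,0 for degrees 0…19.
Multiplying by (1 + q^5 + q^6) gives running coefficients 1,0,1,1,0,1,1,1,2,1,0,0,0,0,0,0,0,0,0,0 for degrees 0…19.
Multiplying by (1 - q + q^6) gives running coefficients 1,-1,1,0,-1,1,1,0,2,0,-1,1,1,1,2,1,0,0,0,0 for degrees 0…19.
Finally multiplying by (1 + q + q^2 + q^3 + q^4), the product of all factors after the first has coefficients 1,0,1,1,0,0,2,1,3,4,2,2,3,2,4,6,5,4,3,1 for degrees 0…19.
[q^19] = 1·1 + 4·5 + 6·2 + 4·2 + 1·1 = 42.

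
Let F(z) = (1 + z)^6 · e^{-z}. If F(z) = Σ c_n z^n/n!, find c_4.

37

The EGF product rule gives c_4 = Σ_{k_1+k_2=4} C(4; k_1,k_2) · ∏ g_i(k_i), where (1+z)^6 gives the falling factorial (6)_k; e^{-z} gives (-1)^k.
g_1(k) for k = 0…4: 1, 6, 30, 120, 360.
g_2(k) for k = 0…4: 1, -1, 1, -1, 1.
c_4 = Σ_k C(4,k)·g_1(k)·g_2(4−k) = 1·1·1 + 4·6·(-1) + 6·30·1 + 4·120·(-1) + 1·360·1 = 1 − 24 + 180 − 480 + 360 = 37.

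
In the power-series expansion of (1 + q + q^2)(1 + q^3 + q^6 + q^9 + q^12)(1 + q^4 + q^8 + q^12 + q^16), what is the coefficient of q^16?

4

(1 + q + q^2) has coefficients 1,1,1 for degrees 0…2.
(1 + q^3 + q^6 + q^9 + q^12) has coefficients 1,0,0,1,0,0,1,0,0,1,0,0,1,0,0,0,0 for degrees 0…16.
Finally multiplying by (1 + q^4 + q^8 + q^12 + q^16), the product of all factors after the first has coefficients 1,0,0,1,1,0,1,1,1,1,1,1,2,1,1,1,2 for degrees 0…16.
[q^16] = 1·2 + 1·1 + 1·1 = 4.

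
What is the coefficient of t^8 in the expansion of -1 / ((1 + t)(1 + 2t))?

-511

Partial fractions give a closed form: a_n = (1)·(-1)^n + (-2)·(-2)^n.
At n = 8: a_8 = -511.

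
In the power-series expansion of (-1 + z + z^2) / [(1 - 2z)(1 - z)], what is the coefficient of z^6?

The denominator gives the recurrence a_n = 3a_(n−1) − 2a_(n−2) for n ≥ 3; the numerator fixes a_0 = -1, a_1 = -2, a_2 = -3.
Iterating: -1, -2, -3, -5, -9, -17, -33, so a_6 = -33.

-33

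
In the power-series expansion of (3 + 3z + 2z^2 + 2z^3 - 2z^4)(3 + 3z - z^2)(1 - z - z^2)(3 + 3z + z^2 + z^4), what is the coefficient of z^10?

10

(3 + 3z + 2z^2 + 2z^3 - 2z^4) has coefficients 3,3,2,2,-2 for degrees 0…4.
(3 + 3z - z^2) has coefficients 3,3,-1,0,0,0,0,0,0,0,0 for degrees 0…10.
Multiplying by (1 - z - z^2) gives running coefficients 3,0,-7,-2,1,0,0,0,0,0,0 for degrees 0…10.
Finally multiplying by (3 + 3z + z^2 + z^4), the product of all factors after the first has coefficients 9,9,-18,-27,-7,1,-6,-2,1,0,0 for degrees 0…10.
[z^10] = 3·0 + 3·0 + 2·1 + 2·(-2) − 2·(-6) = 10.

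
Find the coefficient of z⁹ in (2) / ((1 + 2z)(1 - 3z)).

23210

The denominator gives the recurrence a_n = a_(n−1) + 6a_(n−2) for n ≥ 3; the numerator fixes a_0 = 2, a_1 = 2, a_2 = 14.
Iterating: 2, 2, 14, 26, 110, 266, 926, 2522, 8078, 23210, so a_9 = 23210.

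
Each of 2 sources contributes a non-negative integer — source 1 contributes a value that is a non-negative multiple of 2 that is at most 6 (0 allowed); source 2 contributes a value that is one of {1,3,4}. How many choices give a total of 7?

The generating function for the choices is (1 + t² + t⁴ + t⁶)·(t + t³ + t⁴); the count is [t⁷].
(1 + t² + t⁴ + t⁶) has coefficients 1,0,1,0,1,0,1 for degrees 0…6.
(t + t³ + t⁴) has coefficients 0,1,0,1,1,0,0,0 for degrees 0…7.
[t⁷] = 1·0 + 1·0 + 1·1 + 1·1 = 2.

2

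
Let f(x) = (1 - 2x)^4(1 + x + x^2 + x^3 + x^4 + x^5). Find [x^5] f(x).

(1 - 2x)^4 has coefficients 1,-8,24,-32,16 for degrees 0…4.
(1 + x + x^2 + x^3 + x^4 + x^5) has coefficients 1,1,1,1,1,1 for degrees 0…5.
[x^5] = 1·1 − 8·1 + 24·1 − 32·1 + 16·1 = 1.

1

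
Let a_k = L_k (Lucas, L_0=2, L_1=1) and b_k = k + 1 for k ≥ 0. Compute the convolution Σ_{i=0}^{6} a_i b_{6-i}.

112

The convolution is the x^6 coefficient of A(x)B(x).
Σ = 2·7 + 1·6 + 3·5 + 4·4 + 7·3 + 11·2 + 18·1 = 112.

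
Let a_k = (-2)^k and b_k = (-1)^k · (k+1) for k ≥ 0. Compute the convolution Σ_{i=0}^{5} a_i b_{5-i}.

-120

Write out a_i and b_{5-i} for i = 0,…,5 and sum the products.
Σ = 1·(-6) − 2·5 + 4·(-4) − 8·3 + 16·(-2) − 32·1 = -120.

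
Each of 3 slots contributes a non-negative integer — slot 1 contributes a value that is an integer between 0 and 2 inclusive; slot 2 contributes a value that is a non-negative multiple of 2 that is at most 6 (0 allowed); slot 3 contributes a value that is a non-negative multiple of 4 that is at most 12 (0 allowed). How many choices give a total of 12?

4

The generating function for the choices is (1 + y + y²)·(1 + y² + y⁴ + y⁶)·(1 + y⁴ + y⁸ + y¹²); the count is [y¹²].
(1 + y + y²) has coefficients 1,1,1 for degrees 0…2.
(1 + y² + y⁴ + y⁶) has coefficients 1,0,1,0,1,0,1,0,0,0,0,0,0 for degrees 0…12.
Finally multiplying by (1 + y⁴ + y⁸ + y¹²), the product of all factors after the first has coefficients 1,0,1,0,2,0,2,0,2,0,2,0,2 for degrees 0…12.
[y¹²] = 1·2 + 1·0 + 1·2 = 4.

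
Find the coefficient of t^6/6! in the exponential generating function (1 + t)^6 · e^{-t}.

The EGF product rule gives c_6 = Σ_{k_1+k_2=6} C(6; k_1,k_2) · ∏ g_i(k_i), where (1+t)^6 gives the falling factorial (6)_k; e^{-t} gives (-1)^k.
g_1(k) for k = 0…6: 1, 6, 30, 120, 360, 720, 720.
g_2(k) for k = 0…6: 1, -1, 1, -1, 1, -1, 1.
c_6 = Σ_k C(6,k)·g_1(k)·g_2(6−k) = 1·1·1 + 6·6·(-1) + 15·30·1 + 20·120·(-1) + 15·360·1 + 6·720·(-1) + 1·720·1 = 1 − 36 + 450 − 2400 + 5400 − 4320 + 720 = -185.

-185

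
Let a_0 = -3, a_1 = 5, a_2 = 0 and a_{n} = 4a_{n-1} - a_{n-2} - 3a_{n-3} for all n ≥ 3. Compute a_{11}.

-8901

The ordinary generating function has denominator 1 - 4y + y^2 + 3y^3.
Iterating the recurrence: a_0,…,a_{11} = -3, 5, 0, 4, 1, 0, -13, -55, -207, -734, -2564, -8901.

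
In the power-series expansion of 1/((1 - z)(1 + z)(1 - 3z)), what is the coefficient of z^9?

22143

Partial fractions give a closed form: a_n = (-1/4)·1^n + (1/8)·(-1)^n + (9/8)·3^n.
At n = 9: a_9 = 22143.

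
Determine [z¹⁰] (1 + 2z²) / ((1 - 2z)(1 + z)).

1025

The denominator gives the recurrence a_n = a_(n−1) + 2a_(n−2) for n ≥ 3; the numerator fixes a_0 = 1, a_1 = 1, a_2 = 5.
Iterating: 1, 1, 5, 7, 17, 31, 65, 127, 257, 511, 1025, so a_10 = 1025.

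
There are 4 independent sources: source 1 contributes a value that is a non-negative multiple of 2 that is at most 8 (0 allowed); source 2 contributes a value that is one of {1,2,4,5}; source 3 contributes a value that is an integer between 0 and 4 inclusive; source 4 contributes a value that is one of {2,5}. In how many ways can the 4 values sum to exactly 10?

The generating function for the choices is (1 + t^2 + t^4 + t^6 + t^8)·(t + t^2 + t^4 + t^5)·(1 + t + t^2 + t^3 + t^4)·(t^2 + t^5); the count is [t^10].
(1 + t^2 + t^4 + t^6 + t^8) has coefficients 1,0,1,0,1,0,1,0,1 for degrees 0…8.
(t + t^2 + t^4 + t^5) has coefficients 0,1,1,0,1,1,0,0,0,0,0 for degrees 0…10.
Multiplying by (1 + t + t^2 + t^3 + t^4) gives running coefficients 0,1,2,2,3,4,3,2,2,1,0 for degrees 0…10.
Finally multiplying by (t^2 + t^5), the product of all factors after the first has coefficients 0,0,0,1,2,2,4,6,5,5,6 for degrees 0…10.
[t^10] = 1·6 + 1·5 + 1·4 + 1·2 + 1·0 = 17.

17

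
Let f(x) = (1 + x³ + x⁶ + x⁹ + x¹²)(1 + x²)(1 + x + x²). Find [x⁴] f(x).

2

(1 + x³ + x⁶ + x⁹ + x¹²) has coefficients 1,0,0,1,0 for degrees 0…4.
(1 + x²) has coefficients 1,0,1,0,0 for degrees 0…4.
Finally multiplying by (1 + x + x²), the product of all factors after the first has coefficients 1,1,2,1,1 for degrees 0…4.
[x⁴] = 1·1 + 1·1 = 2.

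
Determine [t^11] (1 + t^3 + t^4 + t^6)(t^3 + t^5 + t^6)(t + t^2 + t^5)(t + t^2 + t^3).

11

(1 + t^3 + t^4 + t^6) has coefficients 1,0,0,1,1,0,1 for degrees 0…6.
(t^3 + t^5 + t^6) has coefficients 0,0,0,1,0,1,1,0,0,0,0,0 for degrees 0…11.
Multiplying by (t + t^2 + t^5) gives running coefficients 0,0,0,0,1,1,1,2,2,0,1,1 for degrees 0…11.
Finally multiplying by (t + t^2 + t^3), the product of all factors after the first has coefficients 0,0,0,0,0,1,2,3,4,5,4,3 for degrees 0…11.
[t^11] = 1·3 + 1·4 + 1·3 + 1·1 = 11.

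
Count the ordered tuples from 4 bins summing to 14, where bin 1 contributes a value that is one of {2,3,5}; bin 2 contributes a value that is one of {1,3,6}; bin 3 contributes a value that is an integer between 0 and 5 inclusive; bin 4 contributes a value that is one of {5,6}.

14

The generating function for the choices is (t^2 + t^3 + t^5)·(t + t^3 + t^6)·(1 + t + t^2 + t^3 + t^4 + t^5)·(t^5 + t^6); the count is [t^14].
(t^2 + t^3 + t^5) has coefficients 0,0,1,1,0,1 for degrees 0…5.
(t + t^3 + t^6) has coefficients 0,1,0,1,0,0,1,0,0,0,0,0,0,0,0 for degrees 0…14.
Multiplying by (1 + t + t^2 + t^3 + t^4 + t^5) gives running coefficients 0,1,1,2,2,2,3,2,2,1,1,1,0,0,0 for degrees 0…14.
Finally multiplying by (t^5 + t^6), the product of all factors after the first has coefficients 0,0,0,0,0,0,1,2,3,4,4,5,5,4,3 for degrees 0…14.
[t^14] = 1·5 + 1·5 + 1·4 = 14.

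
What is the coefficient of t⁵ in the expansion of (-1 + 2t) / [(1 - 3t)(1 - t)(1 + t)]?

-91

Partial fractions give a closed form: a_n = (-3/8)·3^n + (-1/4)·1^n + (-3/8)·(-1)^n.
At n = 5: a_5 = -91.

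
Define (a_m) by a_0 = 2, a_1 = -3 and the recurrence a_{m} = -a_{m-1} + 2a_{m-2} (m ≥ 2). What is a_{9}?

-853

The ordinary generating function has denominator 1 + q - 2q^2.
Iterating the recurrence: a_0,…,a_{9} = 2, -3, 7, -13, 27, -53, 107, -213, 427, -853.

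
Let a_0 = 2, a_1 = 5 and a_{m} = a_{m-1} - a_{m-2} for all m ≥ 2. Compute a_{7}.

The ordinary generating function has denominator 1 - y + y^2.
Iterating the recurrence: a_0,…,a_{7} = 2, 5, 3, -2, -5, -3, 2, 5.

5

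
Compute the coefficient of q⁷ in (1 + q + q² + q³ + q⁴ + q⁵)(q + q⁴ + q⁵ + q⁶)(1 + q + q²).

(1 + q + q² + q³ + q⁴ + q⁵) has coefficients 1,1,1,1,1,1 for degrees 0…5.
(q + q⁴ + q⁵ + q⁶) has coefficients 0,1,0,0,1,1,1,0 for degrees 0…7.
Finally multiplying by (1 + q + q²), the product of all factors after the first has coefficients 0,1,1,1,1,2,3,2 for degrees 0…7.
[q⁷] = 1·2 + 1·3 + 1·2 + 1·1 + 1·1 + 1·1 = 10.

10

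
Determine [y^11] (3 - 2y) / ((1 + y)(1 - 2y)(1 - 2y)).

35043

The denominator gives the recurrence a_n = 3a_(n−1) − 4a_(n−3) for n ≥ 3; the numerator fixes a_0 = 3, a_1 = 7, a_2 = 21.
Iterating: 3, 7, 21, 51, 125, 291, 669, 1507, 3357, 7395, 16157, 35043, so a_11 = 35043.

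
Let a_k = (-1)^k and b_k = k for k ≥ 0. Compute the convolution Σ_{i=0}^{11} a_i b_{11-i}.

The convolution is the t^11 coefficient of A(t)B(t).
Σ = 1·11 − 1·10 + 1·9 − 1·8 + 1·7 − 1·6 + 1·5 − 1·4 + 1·3 − 1·2 + 1·1 − 1·0 = 6.

6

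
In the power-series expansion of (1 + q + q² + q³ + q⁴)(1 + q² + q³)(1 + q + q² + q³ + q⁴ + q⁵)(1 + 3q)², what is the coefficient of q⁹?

191

(1 + q + q² + q³ + q⁴) has coefficients 1,1,1,1,1 for degrees 0…4.
(1 + q² + q³) has coefficients 1,0,1,1,0,0,0,0,0,0 for degrees 0…9.
Multiplying by (1 + q + q² + q³ + q⁴ + q⁵) gives running coefficients 1,1,2,3,3,3,2,2,1,0 for degrees 0…9.
Finally multiplying by (1 + 3q)², the product of all factors after the first has coefficients 1,7,17,24,39,48,47,41,31,24 for degrees 0…9.
[q⁹] = 1·24 + 1·31 + 1·41 + 1·47 + 1·48 = 191.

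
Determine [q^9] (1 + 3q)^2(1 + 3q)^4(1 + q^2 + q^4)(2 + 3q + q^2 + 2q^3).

(1 + 3q)^2 has coefficients 1,6,9 for degrees 0…2.
(1 + 3q)^4 has coefficients 1,12,54,108,81,0,0,0,0,0 for degrees 0…9.
Multiplying by (1 + q^2 + q^4) gives running coefficients 1,12,55,120,136,120,135,108,81,0 for degrees 0…9.
Finally multiplying by (2 + 3q + q^2 + 2q^3), the product of all factors after the first has coefficients 2,27,147,419,711,878,1006,1013,861,621 for degrees 0…9.
[q^9] = 1·621 + 6·861 + 9·1013 = 14904.

14904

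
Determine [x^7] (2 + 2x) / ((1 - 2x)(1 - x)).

The denominator gives the recurrence a_n = 3a_(n−1) − 2a_(n−2) for n ≥ 2; the numerator fixes a_0 = 2, a_1 = 8.
Iterating: 2, 8, 20, 44, 92, 188, 380, 764, so a_7 = 764.

764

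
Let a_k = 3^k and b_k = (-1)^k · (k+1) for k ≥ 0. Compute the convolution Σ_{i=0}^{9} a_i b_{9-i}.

11069

The convolution is the t^9 coefficient of A(t)B(t).
Σ = 1·(-10) + 3·9 + 9·(-8) + 27·7 + 81·(-6) + 243·5 + 729·(-4) + 2187·3 + 6561·(-2) + 19683·1 = 11069.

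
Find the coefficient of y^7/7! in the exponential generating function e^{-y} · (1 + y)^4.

The EGF product rule gives c_7 = Σ_{k_1+k_2=7} C(7; k_1,k_2) · ∏ g_i(k_i), where e^{-y} gives (-1)^k; (1+y)^4 gives the falling factorial (4)_k.
g_1(k) for k = 0…7: 1, -1, 1, -1, 1, -1, 1, -1.
g_2(k) for k = 0…7: 1, 4, 12, 24, 24, 0, 0, 0.
c_7 = Σ_k C(7,k)·g_1(k)·g_2(7−k) = 35·(-1)·24 + 35·1·24 + 21·(-1)·12 + 7·1·4 + 1·(-1)·1 = −840 + 840 − 252 + 28 − 1 = -225.

-225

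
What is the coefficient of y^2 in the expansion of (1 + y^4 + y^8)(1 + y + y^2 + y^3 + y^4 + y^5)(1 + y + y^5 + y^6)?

2

(1 + y^4 + y^8) has coefficients 1,0,0 for degrees 0…2.
(1 + y + y^2 + y^3 + y^4 + y^5) has coefficients 1,1,1 for degrees 0…2.
Finally multiplying by (1 + y + y^5 + y^6), the product of all factors after the first has coefficients 1,2,2 for degrees 0…2.
[y^2] = 1·2 = 2.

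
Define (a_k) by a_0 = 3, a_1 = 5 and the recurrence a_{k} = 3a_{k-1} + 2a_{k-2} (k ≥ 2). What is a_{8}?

41973

The ordinary generating function has denominator 1 - 3q - 2q^2.
Iterating the recurrence: a_0,…,a_{8} = 3, 5, 21, 73, 261, 929, 3309, 11785, 41973.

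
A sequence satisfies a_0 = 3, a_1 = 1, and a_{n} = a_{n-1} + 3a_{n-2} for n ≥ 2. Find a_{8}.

The ordinary generating function has denominator 1 - z - 3z^2.
Iterating the recurrence: a_0,…,a_{8} = 3, 1, 10, 13, 43, 82, 211, 457, 1090.

1090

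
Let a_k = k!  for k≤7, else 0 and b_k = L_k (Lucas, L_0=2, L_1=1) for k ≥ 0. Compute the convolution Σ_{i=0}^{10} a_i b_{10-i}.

27419

The convolution is the x^10 coefficient of A(x)B(x).
Σ = 1·123 + 1·76 + 2·47 + 6·29 + 24·18 + 120·11 + 720·7 + 5040·4 + 0·3 + 0·1 + 0·2 = 27419.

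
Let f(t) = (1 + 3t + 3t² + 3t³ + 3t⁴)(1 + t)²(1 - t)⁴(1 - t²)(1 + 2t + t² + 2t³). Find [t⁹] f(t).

(1 + 3t + 3t² + 3t³ + 3t⁴) has coefficients 1,3,3,3,3 for degrees 0…4.
(1 + t)² has coefficients 1,2,1,0,0,0,0,0,0,0 for degrees 0…9.
Multiplying by (1 - t)⁴ gives running coefficients 1,-2,-1,4,-1,-2,1,0,0,0 for degrees 0…9.
Multiplying by (1 - t²) gives running coefficients 1,-2,-2,6,0,-6,2,2,-1,0 for degrees 0…9.
Finally multiplying by (1 + 2t + t² + 2t³), the product of all factors after the first has coefficients 1,0,-5,2,6,-4,2,0,-7,4 for degrees 0…9.
[t⁹] = 1·4 + 3·(-7) + 3·0 + 3·2 + 3·(-4) = -23.

-23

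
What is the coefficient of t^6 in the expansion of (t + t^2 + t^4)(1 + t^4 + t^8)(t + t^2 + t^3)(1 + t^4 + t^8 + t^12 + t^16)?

3

(t + t^2 + t^4) has coefficients 0,1,1,0,1 for degrees 0…4.
(1 + t^4 + t^8) has coefficients 1,0,0,0,1,0,0 for degrees 0…6.
Multiplying by (t + t^2 + t^3) gives running coefficients 0,1,1,1,0,1,1 for degrees 0…6.
Finally multiplying by (1 + t^4 + t^8 + t^12 + t^16), the product of all factors after the first has coefficients 0,1,1,1,0,2,2 for degrees 0…6.
[t^6] = 1·2 + 1·0 + 1·1 = 3.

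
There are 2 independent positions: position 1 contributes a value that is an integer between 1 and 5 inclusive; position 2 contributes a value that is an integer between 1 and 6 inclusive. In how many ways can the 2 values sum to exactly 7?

The generating function for the choices is (x + x^2 + x^3 + x^4 + x^5)·(x + x^2 + x^3 + x^4 + x^5 + x^6); the count is [x^7].
(x + x^2 + x^3 + x^4 + x^5) has coefficients 0,1,1,1,1,1 for degrees 0…5.
(x + x^2 + x^3 + x^4 + x^5 + x^6) has coefficients 0,1,1,1,1,1,1,0 for degrees 0…7.
[x^7] = 1·1 + 1·1 + 1·1 + 1·1 + 1·1 = 5.

5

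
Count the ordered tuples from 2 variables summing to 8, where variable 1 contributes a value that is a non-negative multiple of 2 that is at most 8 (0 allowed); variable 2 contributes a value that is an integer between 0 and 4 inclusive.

The generating function for the choices is (1 + y² + y⁴ + y⁶ + y⁸)·(1 + y + y² + y³ + y⁴); the count is [y⁸].
(1 + y² + y⁴ + y⁶ + y⁸) has coefficients 1,0,1,0,1,0,1,0,1 for degrees 0…8.
(1 + y + y² + y³ + y⁴) has coefficients 1,1,1,1,1,0,0,0,0 for degrees 0…8.
[y⁸] = 1·0 + 1·0 + 1·1 + 1·1 + 1·1 = 3.

3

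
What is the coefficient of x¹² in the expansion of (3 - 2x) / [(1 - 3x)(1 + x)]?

Partial fractions give a closed form: a_n = (7/4)·3^n + (5/4)·(-1)^n.
At n = 12: a_12 = 930023.

930023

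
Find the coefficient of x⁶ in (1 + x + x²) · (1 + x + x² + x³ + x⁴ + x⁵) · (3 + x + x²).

12

(1 + x + x²) has coefficients 1,1,1 for degrees 0…2.
(1 + x + x² + x³ + x⁴ + x⁵) has coefficients 1,1,1,1,1,1,0 for degrees 0…6.
Finally multiplying by (3 + x + x²), the product of all factors after the first has coefficients 3,4,5,5,5,5,2 for degrees 0…6.
[x⁶] = 1·2 + 1·5 + 1·5 = 12.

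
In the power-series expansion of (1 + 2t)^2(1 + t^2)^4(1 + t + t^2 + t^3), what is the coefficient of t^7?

(1 + 2t)^2 has coefficients 1,4,4 for degrees 0…2.
(1 + t^2)^4 has coefficients 1,0,4,0,6,0,4,0 for degrees 0…7.
Finally multiplying by (1 + t + t^2 + t^3), the product of all factors after the first has coefficients 1,1,5,5,10,10,10,10 for degrees 0…7.
[t^7] = 1·10 + 4·10 + 4·10 = 90.

90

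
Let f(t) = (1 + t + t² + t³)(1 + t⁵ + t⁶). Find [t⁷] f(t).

2

(1 + t + t² + t³) has coefficients 1,1,1,1 for degrees 0…3.
(1 + t⁵ + t⁶) has coefficients 1,0,0,0,0,1,1,0 for degrees 0…7.
[t⁷] = 1·0 + 1·1 + 1·1 + 1·0 = 2.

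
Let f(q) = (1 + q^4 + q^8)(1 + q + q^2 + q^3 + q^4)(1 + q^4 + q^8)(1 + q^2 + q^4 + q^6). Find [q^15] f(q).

(1 + q^4 + q^8) has coefficients 1,0,0,0,1,0,0,0,1 for degrees 0…8.
(1 + q + q^2 + q^3 + q^4) has coefficients 1,1,1,1,1,0,0,0,0,0,0,0,0,0,0,0 for degrees 0…15.
Multiplying by (1 + q^4 + q^8) gives running coefficients 1,1,1,1,2,1,1,1,2,1,1,1,1,0,0,0 for degrees 0…15.
Finally multiplying by (1 + q^2 + q^4 + q^6), the product of all factors after the first has coefficients 1,1,2,2,4,3,5,4,6,4,6,4,5,3,4,2 for degrees 0…15.
[q^15] = 1·2 + 1·4 + 1·4 = 10.

10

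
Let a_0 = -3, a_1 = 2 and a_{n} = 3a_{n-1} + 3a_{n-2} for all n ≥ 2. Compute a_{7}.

The ordinary generating function has denominator 1 - 3z - 3z^2.
Iterating the recurrence: a_0,…,a_{7} = -3, 2, -3, -3, -18, -63, -243, -918.

-918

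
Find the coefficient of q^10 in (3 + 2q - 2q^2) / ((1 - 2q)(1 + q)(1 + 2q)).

2731

The denominator gives the recurrence a_n = −a_(n−1) + 4a_(n−2) + 4a_(n−3) for n ≥ 3; the numerator fixes a_0 = 3, a_1 = -1, a_2 = 11.
Iterating: 3, -1, 11, -3, 43, -11, 171, -43, 683, -171, 2731, so a_10 = 2731.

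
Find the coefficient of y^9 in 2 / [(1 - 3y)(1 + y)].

Partial fractions give a closed form: a_n = (3/2)·3^n + (1/2)·(-1)^n.
At n = 9: a_9 = 29524.

29524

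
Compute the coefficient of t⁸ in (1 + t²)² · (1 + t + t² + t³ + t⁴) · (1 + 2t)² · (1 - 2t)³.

-9

(1 + t²)² has coefficients 1,0,2,0,1 for degrees 0…4.
(1 + t + t² + t³ + t⁴) has coefficients 1,1,1,1,1,0,0,0,0 for degrees 0…8.
Multiplying by (1 + 2t)² gives running coefficients 1,5,9,9,9,8,4,0,0 for degrees 0…8.
Finally multiplying by (1 - 2t)³, the product of all factors after the first has coefficients 1,-1,-9,7,23,-10,-8,0,-16 for degrees 0…8.
[t⁸] = 1·(-16) + 2·(-8) + 1·23 = -9.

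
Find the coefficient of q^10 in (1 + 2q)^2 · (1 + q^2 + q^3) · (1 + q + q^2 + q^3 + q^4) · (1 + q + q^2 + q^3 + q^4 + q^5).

(1 + 2q)^2 has coefficients 1,4,4 for degrees 0…2.
(1 + q^2 + q^3) has coefficients 1,0,1,1,0,0,0,0,0,0,0 for degrees 0…10.
Multiplying by (1 + q + q^2 + q^3 + q^4) gives running coefficients 1,1,2,3,3,2,2,1,0,0,0 for degrees 0…10.
Finally multiplying by (1 + q + q^2 + q^3 + q^4 + q^5), the product of all factors after the first has coefficients 1,2,4,7,10,12,13,13,11,8,5 for degrees 0…10.
[q^10] = 1·5 + 4·8 + 4·11 = 81.

81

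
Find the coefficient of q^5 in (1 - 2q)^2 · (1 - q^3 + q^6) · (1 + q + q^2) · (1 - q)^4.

(1 - 2q)^2 has coefficients 1,-4,4 for degrees 0…2.
(1 - q^3 + q^6) has coefficients 1,0,0,-1,0,0 for degrees 0…5.
Multiplying by (1 + q + q^2) gives running coefficients 1,1,1,-1,-1,-1 for degrees 0…5.
Finally multiplying by (1 - q)^4, the product of all factors after the first has coefficients 1,-3,3,-3,6,-6 for degrees 0…5.
[q^5] = 1·(-6) − 4·6 + 4·(-3) = -42.

-42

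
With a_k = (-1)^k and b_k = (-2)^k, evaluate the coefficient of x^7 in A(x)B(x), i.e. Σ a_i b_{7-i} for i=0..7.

This is [x^7] in the product of the two ordinary generating functions.
Σ = 1·(-128) − 1·64 + 1·(-32) − 1·16 + 1·(-8) − 1·4 + 1·(-2) − 1·1 = -255.

-255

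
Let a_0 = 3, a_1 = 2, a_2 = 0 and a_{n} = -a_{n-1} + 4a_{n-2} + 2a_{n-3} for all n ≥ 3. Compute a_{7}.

The ordinary generating function has denominator 1 + q - 4q^2 - 2q^3.
Iterating the recurrence: a_0,…,a_{7} = 3, 2, 0, 14, -10, 66, -78, 322.

322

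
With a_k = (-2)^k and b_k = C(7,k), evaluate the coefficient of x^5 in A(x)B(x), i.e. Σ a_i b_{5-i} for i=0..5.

Write out a_i and b_{5-i} for i = 0,…,5 and sum the products.
Σ = 1·21 − 2·35 + 4·35 − 8·21 + 16·7 − 32·1 = 3.

3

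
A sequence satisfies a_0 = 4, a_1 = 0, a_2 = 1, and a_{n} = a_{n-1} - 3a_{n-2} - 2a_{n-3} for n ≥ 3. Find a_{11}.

1313

The ordinary generating function has denominator 1 - q + 3q^2 + 2q^3.
Iterating the recurrence: a_0,…,a_{11} = 4, 0, 1, -7, -10, 9, 53, 46, -131, -375, -74, 1313.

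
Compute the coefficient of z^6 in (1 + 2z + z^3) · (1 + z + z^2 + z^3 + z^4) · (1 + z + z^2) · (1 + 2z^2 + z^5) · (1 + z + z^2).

(1 + 2z + z^3) has coefficients 1,2,0,1 for degrees 0…3.
(1 + z + z^2 + z^3 + z^4) has coefficients 1,1,1,1,1,0,0 for degrees 0…6.
Multiplying by (1 + z + z^2) gives running coefficients 1,2,3,3,3,2,1 for degrees 0…6.
Multiplying by (1 + 2z^2 + z^5) gives running coefficients 1,2,5,7,9,9,9 for degrees 0…6.
Finally multiplying by (1 + z + z^2), the product of all factors after the first has coefficients 1,3,8,14,21,25,27 for degrees 0…6.
[z^6] = 1·27 + 2·25 + 1·14 = 91.

91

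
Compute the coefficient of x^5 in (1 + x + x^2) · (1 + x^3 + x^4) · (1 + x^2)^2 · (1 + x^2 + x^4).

(1 + x + x^2) has coefficients 1,1,1 for degrees 0…2.
(1 + x^3 + x^4) has coefficients 1,0,0,1,1,0 for degrees 0…5.
Multiplying by (1 + x^2)^2 gives running coefficients 1,0,2,1,2,2 for degrees 0…5.
Finally multiplying by (1 + x^2 + x^4), the product of all factors after the first has coefficients 1,0,3,1,5,3 for degrees 0…5.
[x^5] = 1·3 + 1·5 + 1·1 = 9.

9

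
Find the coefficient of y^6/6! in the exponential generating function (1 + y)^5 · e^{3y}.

83079

The EGF product rule gives c_6 = Σ_{k_1+k_2=6} C(6; k_1,k_2) · ∏ g_i(k_i), where (1+y)^5 gives the falling factorial (5)_k; e^{3y} gives (3)^k.
g_1(k) for k = 0…6: 1, 5, 20, 60, 120, 120, 0.
g_2(k) for k = 0…6: 1, 3, 9, 27, 81, 243, 729.
c_6 = Σ_k C(6,k)·g_1(k)·g_2(6−k) = 1·1·729 + 6·5·243 + 15·20·81 + 20·60·27 + 15·120·9 + 6·120·3 = 729 + 7290 + 24300 + 32400 + 16200 + 2160 = 83079.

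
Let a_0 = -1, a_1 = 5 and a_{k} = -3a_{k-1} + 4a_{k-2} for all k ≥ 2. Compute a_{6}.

-4915

The ordinary generating function has denominator 1 + 3y - 4y^2.
Iterating the recurrence: a_0,…,a_{6} = -1, 5, -19, 77, -307, 1229, -4915.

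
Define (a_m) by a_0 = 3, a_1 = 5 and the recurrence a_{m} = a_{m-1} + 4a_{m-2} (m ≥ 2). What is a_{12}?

187593

The ordinary generating function has denominator 1 - q - 4q^2.
Iterating the recurrence: a_0,…,a_{12} = 3, 5, 17, 37, 105, 253, 673, 1685, 4377, 11117, 28625, 73093, 187593.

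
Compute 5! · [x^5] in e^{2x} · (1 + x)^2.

352

The EGF product rule gives c_5 = Σ_{k_1+k_2=5} C(5; k_1,k_2) · ∏ g_i(k_i), where e^{2x} gives (2)^k; (1+x)^2 gives the falling factorial (2)_k.
g_1(k) for k = 0…5: 1, 2, 4, 8, 16, 32.
g_2(k) for k = 0…5: 1, 2, 2, 0, 0, 0.
c_5 = Σ_k C(5,k)·g_1(k)·g_2(5−k) = 10·8·2 + 5·16·2 + 1·32·1 = 160 + 160 + 32 = 352.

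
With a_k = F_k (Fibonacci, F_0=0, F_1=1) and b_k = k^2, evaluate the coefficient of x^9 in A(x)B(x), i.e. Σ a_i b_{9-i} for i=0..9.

This is [x^9] in the product of the two ordinary generating functions.
Σ = 0·81 + 1·64 + 1·49 + 2·36 + 3·25 + 5·16 + 8·9 + 13·4 + 21·1 + 34·0 = 485.

485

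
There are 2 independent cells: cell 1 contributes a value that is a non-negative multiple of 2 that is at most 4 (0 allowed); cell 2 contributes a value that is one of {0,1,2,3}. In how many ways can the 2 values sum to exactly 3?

2

The generating function for the choices is (1 + q² + q⁴)·(1 + q + q² + q³); the count is [q³].
(1 + q² + q⁴) has coefficients 1,0,1,0 for degrees 0…3.
(1 + q + q² + q³) has coefficients 1,1,1,1 for degrees 0…3.
[q³] = 1·1 + 1·1 = 2.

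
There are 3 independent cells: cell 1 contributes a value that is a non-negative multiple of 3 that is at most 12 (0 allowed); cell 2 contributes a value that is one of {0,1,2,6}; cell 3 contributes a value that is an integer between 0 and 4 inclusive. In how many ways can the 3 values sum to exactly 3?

The generating function for the choices is (1 + z³ + z⁶ + z⁹ + z¹²)·(1 + z + z² + z⁶)·(1 + z + z² + z³ + z⁴); the count is [z³].
(1 + z³ + z⁶ + z⁹ + z¹²) has coefficients 1,0,0,1 for degrees 0…3.
(1 + z + z² + z⁶) has coefficients 1,1,1,0 for degrees 0…3.
Finally multiplying by (1 + z + z² + z³ + z⁴), the product of all factors after the first has coefficients 1,2,3,3 for degrees 0…3.
[z³] = 1·3 + 1·1 = 4.

4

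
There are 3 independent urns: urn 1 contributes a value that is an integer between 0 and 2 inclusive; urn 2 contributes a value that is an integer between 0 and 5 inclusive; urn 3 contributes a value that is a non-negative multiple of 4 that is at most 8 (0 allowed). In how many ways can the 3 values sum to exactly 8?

The generating function for the choices is (1 + z + z^2)·(1 + z + z^2 + z^3 + z^4 + z^5)·(1 + z^4 + z^8); the count is [z^8].
(1 + z + z^2) has coefficients 1,1,1 for degrees 0…2.
(1 + z + z^2 + z^3 + z^4 + z^5) has coefficients 1,1,1,1,1,1,0,0,0 for degrees 0…8.
Finally multiplying by (1 + z^4 + z^8), the product of all factors after the first has coefficients 1,1,1,1,2,2,1,1,2 for degrees 0…8.
[z^8] = 1·2 + 1·1 + 1·1 = 4.

4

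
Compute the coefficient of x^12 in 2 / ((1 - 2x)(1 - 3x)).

3172262

Partial fractions give a closed form: a_n = (-4)·2^n + (6)·3^n.
At n = 12: a_12 = 3172262.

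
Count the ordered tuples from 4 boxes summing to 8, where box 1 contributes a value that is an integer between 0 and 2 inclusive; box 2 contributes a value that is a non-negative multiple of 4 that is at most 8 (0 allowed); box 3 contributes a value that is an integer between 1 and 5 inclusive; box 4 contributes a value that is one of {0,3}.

7

The generating function for the choices is (1 + z + z²)·(1 + z⁴ + z⁸)·(z + z² + z³ + z⁴ + z⁵)·(1 + z³); the count is [z⁸].
(1 + z + z²) has coefficients 1,1,1 for degrees 0…2.
(1 + z⁴ + z⁸) has coefficients 1,0,0,0,1,0,0,0,1 for degrees 0…8.
Multiplying by (z + z² + z³ + z⁴ + z⁵) gives running coefficients 0,1,1,1,1,2,1,1,1 for degrees 0…8.
Finally multiplying by (1 + z³), the product of all factors after the first has coefficients 0,1,1,1,2,3,2,2,3 for degrees 0…8.
[z⁸] = 1·3 + 1·2 + 1·2 = 7.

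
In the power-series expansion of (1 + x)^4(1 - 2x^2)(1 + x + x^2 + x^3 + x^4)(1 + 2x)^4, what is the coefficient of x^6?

19

(1 + x)^4 has coefficients 1,4,6,4,1 for degrees 0…4.
(1 - 2x^2) has coefficients 1,0,-2,0,0,0,0 for degrees 0…6.
Multiplying by (1 + x + x^2 + x^3 + x^4) gives running coefficients 1,1,-1,-1,-1,-2,-2 for degrees 0…6.
Finally multiplying by (1 + 2x)^4, the product of all factors after the first has coefficients 1,9,31,47,15,-50,-90 for degrees 0…6.
[x^6] = 1·(-90) + 4·(-50) + 6·15 + 4·47 + 1·31 = 19.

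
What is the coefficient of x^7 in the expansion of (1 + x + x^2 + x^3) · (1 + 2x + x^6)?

(1 + x + x^2 + x^3) has coefficients 1,1,1,1 for degrees 0…3.
(1 + 2x + x^6) has coefficients 1,2,0,0,0,0,1,0 for degrees 0…7.
[x^7] = 1·0 + 1·1 + 1·0 + 1·0 = 1.

1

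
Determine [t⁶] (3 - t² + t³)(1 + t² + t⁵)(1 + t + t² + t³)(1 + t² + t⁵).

(3 - t² + t³) has coefficients 3,0,-1,1 for degrees 0…3.
(1 + t² + t⁵) has coefficients 1,0,1,0,0,1,0 for degrees 0…6.
Multiplying by (1 + t + t² + t³) gives running coefficients 1,1,2,2,1,2,1 for degrees 0…6.
Finally multiplying by (1 + t² + t⁵), the product of all factors after the first has coefficients 1,1,3,3,3,5,3 for degrees 0…6.
[t⁶] = 3·3 − 1·3 + 1·3 = 9.

9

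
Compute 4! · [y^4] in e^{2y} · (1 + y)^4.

The EGF product rule gives c_4 = Σ_{k_1+k_2=4} C(4; k_1,k_2) · ∏ g_i(k_i), where e^{2y} gives (2)^k; (1+y)^4 gives the falling factorial (4)_k.
g_1(k) for k = 0…4: 1, 2, 4, 8, 16.
g_2(k) for k = 0…4: 1, 4, 12, 24, 24.
c_4 = Σ_k C(4,k)·g_1(k)·g_2(4−k) = 1·1·24 + 4·2·24 + 6·4·12 + 4·8·4 + 1·16·1 = 24 + 192 + 288 + 128 + 16 = 648.

648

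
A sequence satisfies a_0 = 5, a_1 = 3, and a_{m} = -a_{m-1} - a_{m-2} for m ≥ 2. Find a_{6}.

The ordinary generating function has denominator 1 + z + z^2.
Iterating the recurrence: a_0,…,a_{6} = 5, 3, -8, 5, 3, -8, 5.

5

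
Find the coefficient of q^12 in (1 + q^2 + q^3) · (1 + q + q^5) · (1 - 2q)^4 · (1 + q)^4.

(1 + q^2 + q^3) has coefficients 1,0,1,1 for degrees 0…3.
(1 + q + q^5) has coefficients 1,1,0,0,0,1,0,0,0,0,0,0,0 for degrees 0…12.
Multiplying by (1 - 2q)^4 gives running coefficients 1,-7,16,-8,-16,17,-8,24,-32,16,0,0,0 for degrees 0…12.
Finally multiplying by (1 + q)^4, the product of all factors after the first has coefficients 1,-3,-6,18,21,-38,-52,22,68,17,-40,-8,32 for degrees 0…12.
[q^12] = 1·32 + 1·(-40) + 1·17 = 9.

9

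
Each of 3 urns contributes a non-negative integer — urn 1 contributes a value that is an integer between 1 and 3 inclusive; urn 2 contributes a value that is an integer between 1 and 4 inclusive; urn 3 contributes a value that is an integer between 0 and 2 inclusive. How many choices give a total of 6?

The generating function for the choices is (x + x^2 + x^3)·(x + x^2 + x^3 + x^4)·(1 + x + x^2); the count is [x^6].
(x + x^2 + x^3) has coefficients 0,1,1,1 for degrees 0…3.
(x + x^2 + x^3 + x^4) has coefficients 0,1,1,1,1,0,0 for degrees 0…6.
Finally multiplying by (1 + x + x^2), the product of all factors after the first has coefficients 0,1,2,3,3,2,1 for degrees 0…6.
[x^6] = 1·2 + 1·3 + 1·3 = 8.

8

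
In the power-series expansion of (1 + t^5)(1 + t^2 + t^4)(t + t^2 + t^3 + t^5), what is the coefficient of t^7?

3

(1 + t^5) has coefficients 1,0,0,0,0,1 for degrees 0…5.
(1 + t^2 + t^4) has coefficients 1,0,1,0,1,0,0,0 for degrees 0…7.
Finally multiplying by (t + t^2 + t^3 + t^5), the product of all factors after the first has coefficients 0,1,1,2,1,3,1,2 for degrees 0…7.
[t^7] = 1·2 + 1·1 = 3.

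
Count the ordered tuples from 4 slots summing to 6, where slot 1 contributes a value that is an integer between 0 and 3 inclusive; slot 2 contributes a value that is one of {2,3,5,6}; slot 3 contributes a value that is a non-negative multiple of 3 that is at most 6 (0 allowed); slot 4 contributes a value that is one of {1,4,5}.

The generating function for the choices is (1 + q + q² + q³)·(q² + q³ + q⁵ + q⁶)·(1 + q³ + q⁶)·(q + q⁴ + q⁵); the count is [q⁶].
(1 + q + q² + q³) has coefficients 1,1,1,1 for degrees 0…3.
(q² + q³ + q⁵ + q⁶) has coefficients 0,0,1,1,0,1,1 for degrees 0…6.
Multiplying by (1 + q³ + q⁶) gives running coefficients 0,0,1,1,0,2,2 for degrees 0…6.
Finally multiplying by (q + q⁴ + q⁵), the product of all factors after the first has coefficients 0,0,0,1,1,0,3 for degrees 0…6.
[q⁶] = 1·3 + 1·0 + 1·1 + 1·1 = 5.

5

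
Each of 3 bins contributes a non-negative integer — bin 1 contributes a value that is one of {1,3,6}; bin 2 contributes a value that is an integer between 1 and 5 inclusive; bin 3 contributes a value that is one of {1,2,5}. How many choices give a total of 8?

5

The generating function for the choices is (y + y³ + y⁶)·(y + y² + y³ + y⁴ + y⁵)·(y + y² + y⁵); the count is [y⁸].
(y + y³ + y⁶) has coefficients 0,1,0,1,0,0,1 for degrees 0…6.
(y + y² + y³ + y⁴ + y⁵) has coefficients 0,1,1,1,1,1,0,0,0 for degrees 0…8.
Finally multiplying by (y + y² + y⁵), the product of all factors after the first has coefficients 0,0,1,2,2,2,3,2,1 for degrees 0…8.
[y⁸] = 1·2 + 1·2 + 1·1 = 5.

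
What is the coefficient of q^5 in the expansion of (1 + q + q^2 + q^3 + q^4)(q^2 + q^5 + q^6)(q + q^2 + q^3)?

(1 + q + q^2 + q^3 + q^4) has coefficients 1,1,1,1,1 for degrees 0…4.
(q^2 + q^5 + q^6) has coefficients 0,0,1,0,0,1 for degrees 0…5.
Finally multiplying by (q + q^2 + q^3), the product of all factors after the first has coefficients 0,0,0,1,1,1 for degrees 0…5.
[q^5] = 1·1 + 1·1 + 1·1 + 1·0 + 1·0 = 3.

3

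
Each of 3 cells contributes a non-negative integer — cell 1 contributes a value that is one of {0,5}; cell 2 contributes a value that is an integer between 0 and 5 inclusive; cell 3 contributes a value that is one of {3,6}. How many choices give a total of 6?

The generating function for the choices is (1 + x⁵)·(1 + x + x² + x³ + x⁴ + x⁵)·(x³ + x⁶); the count is [x⁶].
(1 + x⁵) has coefficients 1,0,0,0,0,1 for degrees 0…5.
(1 + x + x² + x³ + x⁴ + x⁵) has coefficients 1,1,1,1,1,1,0 for degrees 0…6.
Finally multiplying by (x³ + x⁶), the product of all factors after the first has coefficients 0,0,0,1,1,1,2 for degrees 0…6.
[x⁶] = 1·2 + 1·0 = 2.

2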